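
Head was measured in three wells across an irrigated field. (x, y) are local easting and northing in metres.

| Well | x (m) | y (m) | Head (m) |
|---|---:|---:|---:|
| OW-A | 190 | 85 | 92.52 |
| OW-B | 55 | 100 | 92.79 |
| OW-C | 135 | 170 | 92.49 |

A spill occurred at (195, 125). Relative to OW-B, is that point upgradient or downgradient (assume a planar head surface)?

Three-point gradient (reference OW-A): Δ to OW-B = (-135, 15, +0.27), Δ to OW-C = (-55, 85, -0.03).
∂h/∂x = -0.002197, ∂h/∂y = -0.001775 (det = -10650).
Head at (195, 125) = 92.52 + (-0.002197)·(5) + (-0.001775)·(40) = 92.44 m.
That is lower than the 92.79 m at OW-B, so the point is downgradient.

downgradient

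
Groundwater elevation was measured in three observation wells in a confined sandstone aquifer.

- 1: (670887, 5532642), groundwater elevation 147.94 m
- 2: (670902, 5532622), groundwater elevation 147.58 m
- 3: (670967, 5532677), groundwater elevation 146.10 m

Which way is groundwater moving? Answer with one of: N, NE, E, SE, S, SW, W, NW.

Differences from 1: to 2 (Δx, Δy, Δh) = (15, -20, -0.36); to 3 = (80, 35, -1.84).
Solve a·Δx + b·Δy = Δh: det = 15·35 − 80·(-20) = 2125.
∂h/∂x = [(-0.36)·35 − (-1.84)·(-20)] / 2125 = -0.02325
∂h/∂y = [15·(-1.84) − 80·(-0.36)] / 2125 = +0.0005647
Flow = −∇h = (+0.02325 east, -0.0005647 north), which points east.

E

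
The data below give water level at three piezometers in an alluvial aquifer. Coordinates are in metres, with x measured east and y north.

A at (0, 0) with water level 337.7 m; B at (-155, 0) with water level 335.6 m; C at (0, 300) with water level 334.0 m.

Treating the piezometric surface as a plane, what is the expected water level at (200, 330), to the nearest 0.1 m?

336.3 m

∂h/∂x = (335.6 − 337.7) / (-155 − 0) = +0.01355
∂h/∂y = (334.0 − 337.7) / (300 − 0) = -0.01233
h(200, 330) = 337.7 + (+0.01355)·(200) + (-0.01233)·(330) = 337.7 +2.710 -4.070 = 336.340 m.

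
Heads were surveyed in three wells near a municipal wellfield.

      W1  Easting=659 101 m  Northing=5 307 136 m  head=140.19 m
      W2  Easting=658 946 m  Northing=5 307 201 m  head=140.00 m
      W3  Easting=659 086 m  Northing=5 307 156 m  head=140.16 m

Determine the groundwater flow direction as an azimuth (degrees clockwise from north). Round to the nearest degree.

Taking W1 as reference: W2−W1 = (-155, 65, -0.19); W3−W1 = (-15, 20, -0.03).
Solve a·Δx + b·Δy = Δh: det = (-155)·20 − (-15)·65 = -2125.
∂h/∂x = [(-0.19)·20 − (-0.03)·65] / -2125 = +0.0008706
∂h/∂y = [(-155)·(-0.03) − (-15)·(-0.19)] / -2125 = -0.0008471
Flow direction (−∇h) has components (-0.0008706 E, +0.0008471 N).
Azimuth = atan2(E, N) = atan2(-0.0008706, +0.0008471) = 314.2° ≈ 314°.

314°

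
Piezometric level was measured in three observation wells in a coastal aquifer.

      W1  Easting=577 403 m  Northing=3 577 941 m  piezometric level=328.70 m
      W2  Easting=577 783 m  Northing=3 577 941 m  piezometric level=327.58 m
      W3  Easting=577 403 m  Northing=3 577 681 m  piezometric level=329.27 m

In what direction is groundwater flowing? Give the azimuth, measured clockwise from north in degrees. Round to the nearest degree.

∂h/∂x = (327.58 − 328.70) / (577783 − 577403) = -0.002947
∂h/∂y = (329.27 − 328.70) / (3577681 − 3577941) = -0.002192
Flow direction (−∇h) has components (+0.002947 E, +0.002192 N).
Azimuth = atan2(E, N) = atan2(+0.002947, +0.002192) = 53.4° ≈ 053°.

053°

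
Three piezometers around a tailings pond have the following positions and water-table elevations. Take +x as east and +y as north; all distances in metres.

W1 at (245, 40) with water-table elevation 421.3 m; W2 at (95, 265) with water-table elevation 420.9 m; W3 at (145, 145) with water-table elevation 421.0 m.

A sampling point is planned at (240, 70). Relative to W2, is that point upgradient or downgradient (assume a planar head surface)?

With h = a·x + b·y + c and W1 as origin, the differences give:
  (-150)·a + 225·b = -0.4
  (-100)·a + 105·b = -0.3
Eliminate b (×105 and ×225, subtract): 6750·a = 25.50 → a = ∂h/∂x = +0.003778
Back-substitute: b = ∂h/∂y = +0.0007407.
Head at (240, 70) = 421.3 + (+0.003778)·(-5) + (+0.0007407)·(30) = 421.30 m.
That is higher than the 420.9 m at W2, so the point is upgradient.

upgradient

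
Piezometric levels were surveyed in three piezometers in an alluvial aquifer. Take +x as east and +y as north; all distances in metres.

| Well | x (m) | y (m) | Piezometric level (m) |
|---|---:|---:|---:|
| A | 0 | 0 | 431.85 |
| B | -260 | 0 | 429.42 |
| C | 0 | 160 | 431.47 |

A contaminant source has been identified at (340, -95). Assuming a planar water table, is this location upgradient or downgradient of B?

upgradient

∂h/∂x = (429.42 − 431.85) / (-260 − 0) = +0.009346
∂h/∂y = (431.47 − 431.85) / (160 − 0) = -0.002375
Head at (340, -95) = 431.85 + (+0.009346)·(340) + (-0.002375)·(-95) = 435.25 m.
That is higher than the 429.42 m at B, so the point is upgradient.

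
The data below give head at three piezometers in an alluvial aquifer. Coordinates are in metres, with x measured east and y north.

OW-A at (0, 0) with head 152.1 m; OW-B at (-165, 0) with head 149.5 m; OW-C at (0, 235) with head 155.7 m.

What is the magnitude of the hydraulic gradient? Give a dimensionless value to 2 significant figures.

∂h/∂x = (149.5 − 152.1) / (-165 − 0) = +0.01576
∂h/∂y = (155.7 − 152.1) / (235 − 0) = +0.01532
|∇h| = √(0.01576² + 0.01532²) = 0.02198

0.022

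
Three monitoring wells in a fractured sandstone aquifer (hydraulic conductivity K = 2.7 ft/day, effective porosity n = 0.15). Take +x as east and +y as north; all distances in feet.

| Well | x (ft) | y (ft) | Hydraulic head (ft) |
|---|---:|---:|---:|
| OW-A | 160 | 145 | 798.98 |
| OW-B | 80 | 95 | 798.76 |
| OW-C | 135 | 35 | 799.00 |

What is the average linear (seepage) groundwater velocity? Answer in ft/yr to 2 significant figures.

With h = a·x + b·y + c and OW-A as origin, the differences give:
  (-80)·a + (-50)·b = -0.22
  (-25)·a + (-110)·b = +0.02
Eliminate b (×(-110) and ×(-50), subtract): 7550·a = 25.200 → a = ∂h/∂x = +0.003338
Back-substitute: b = ∂h/∂y = -0.0009404.
|∇h| = √(0.003338² + -0.0009404²) = 0.003468
Seepage velocity v = K·i/n = 2.7 × 0.003468 / 0.15 = 0.06242 ft/day = 22.8 ft/yr.

23 ft/yr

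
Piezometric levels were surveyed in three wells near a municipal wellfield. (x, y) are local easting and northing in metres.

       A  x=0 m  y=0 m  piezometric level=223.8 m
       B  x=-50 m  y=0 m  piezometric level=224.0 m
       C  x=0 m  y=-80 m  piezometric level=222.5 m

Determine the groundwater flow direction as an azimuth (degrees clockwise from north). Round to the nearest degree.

∂h/∂x = (224.0 − 223.8) / (-50 − 0) = -0.004000
∂h/∂y = (222.5 − 223.8) / (-80 − 0) = +0.01625
Flow direction (−∇h) has components (+0.004000 E, -0.01625 N).
Azimuth = atan2(E, N) = atan2(+0.004000, -0.01625) = 166.2° ≈ 166°.

166°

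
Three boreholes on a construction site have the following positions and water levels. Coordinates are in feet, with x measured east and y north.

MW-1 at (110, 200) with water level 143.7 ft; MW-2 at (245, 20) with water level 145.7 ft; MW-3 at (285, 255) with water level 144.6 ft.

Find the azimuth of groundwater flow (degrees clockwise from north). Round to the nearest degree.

310°

Taking MW-1 as reference: MW-2−MW-1 = (135, -180, +2.0); MW-3−MW-1 = (175, 55, +0.9).
Determinant of the coordinate differences = 135·55 − 175·(-180) = 38925.
∂h/∂x = [(+2.0)·55 − (+0.9)·(-180)] / 38925 = +0.006988
∂h/∂y = [135·(+0.9) − 175·(+2.0)] / 38925 = -0.005870
Flow direction (−∇h) has components (-0.006988 E, +0.005870 N).
Azimuth = atan2(E, N) = atan2(-0.006988, +0.005870) = 310.0° ≈ 310°.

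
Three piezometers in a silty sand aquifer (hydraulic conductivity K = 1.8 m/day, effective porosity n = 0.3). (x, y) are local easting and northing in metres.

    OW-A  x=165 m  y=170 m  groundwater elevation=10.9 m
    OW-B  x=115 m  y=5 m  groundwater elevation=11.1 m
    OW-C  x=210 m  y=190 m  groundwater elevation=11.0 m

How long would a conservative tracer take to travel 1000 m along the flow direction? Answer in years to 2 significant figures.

120 years

With h = a·x + b·y + c and OW-A as origin, the differences give:
  (-50)·a + (-165)·b = +0.2
  45·a + 20·b = +0.1
Eliminate b (×20 and ×(-165), subtract): 6425·a = 20.50 → a = ∂h/∂x = +0.003191
Back-substitute: b = ∂h/∂y = -0.002179.
|∇h| = √(0.003191² + -0.002179²) = 0.003864
Seepage velocity v = K·i/n = 1.8 × 0.003864 / 0.3 = 0.02318 m/day.
t = 1000 / 0.02318 = 4.314e+04 days = 118 years.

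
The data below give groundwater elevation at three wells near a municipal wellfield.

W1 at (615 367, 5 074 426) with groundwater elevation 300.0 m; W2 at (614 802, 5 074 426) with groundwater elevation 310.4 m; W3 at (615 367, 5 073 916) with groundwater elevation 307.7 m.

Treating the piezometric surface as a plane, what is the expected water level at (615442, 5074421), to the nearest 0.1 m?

298.7 m

∂h/∂x = (310.4 − 300.0) / (614802 − 615367) = -0.01841
∂h/∂y = (307.7 − 300.0) / (5073916 − 5074426) = -0.01510
h(615442, 5074421) = 300.0 + (-0.01841)·(75) + (-0.01510)·(-5) = 300.0 -1.381 +0.075 = 298.695 m.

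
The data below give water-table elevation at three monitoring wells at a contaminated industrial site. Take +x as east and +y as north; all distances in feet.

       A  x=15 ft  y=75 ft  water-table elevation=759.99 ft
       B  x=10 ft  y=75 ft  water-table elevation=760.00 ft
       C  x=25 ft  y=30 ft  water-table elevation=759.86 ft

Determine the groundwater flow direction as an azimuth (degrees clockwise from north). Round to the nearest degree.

Differences from A: to B (Δx, Δy, Δh) = (-5, 0, +0.01); to C = (10, -45, -0.13).
Determinant of the coordinate differences = (-5)·(-45) − 10·0 = 225.
∂h/∂x = [(+0.01)·(-45) − (-0.13)·0] / 225 = -0.002000
∂h/∂y = [(-5)·(-0.13) − 10·(+0.01)] / 225 = +0.002444
Flow direction (−∇h) has components (+0.002000 E, -0.002444 N).
Azimuth = atan2(E, N) = atan2(+0.002000, -0.002444) = 140.7° ≈ 141°.

141°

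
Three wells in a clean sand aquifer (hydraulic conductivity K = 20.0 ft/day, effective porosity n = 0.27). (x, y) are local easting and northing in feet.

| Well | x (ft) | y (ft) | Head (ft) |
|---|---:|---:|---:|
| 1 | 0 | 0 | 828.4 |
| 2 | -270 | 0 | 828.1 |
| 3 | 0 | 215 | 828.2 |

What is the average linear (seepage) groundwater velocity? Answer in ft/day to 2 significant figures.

∂h/∂x = (828.1 − 828.4) / (-270 − 0) = +0.001111
∂h/∂y = (828.2 − 828.4) / (215 − 0) = -0.0009302
|∇h| = √(0.001111² + -0.0009302²) = 0.001449
Seepage velocity v = K·i/n = 20.0 × 0.001449 / 0.27 = 0.1073 ft/day.

0.11 ft/day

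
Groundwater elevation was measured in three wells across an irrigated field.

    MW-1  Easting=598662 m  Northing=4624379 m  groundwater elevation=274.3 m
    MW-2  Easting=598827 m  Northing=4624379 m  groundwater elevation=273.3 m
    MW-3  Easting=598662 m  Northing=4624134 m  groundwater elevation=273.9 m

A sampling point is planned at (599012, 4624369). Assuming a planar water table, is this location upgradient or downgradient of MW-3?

downgradient

∂h/∂x = (273.3 − 274.3) / (598827 − 598662) = -0.006061
∂h/∂y = (273.9 − 274.3) / (4624134 − 4624379) = +0.001633
Head at (599012, 4624369) = 274.3 + (-0.006061)·(350) + (+0.001633)·(-10) = 272.16 m.
That is lower than the 273.9 m at MW-3, so the point is downgradient.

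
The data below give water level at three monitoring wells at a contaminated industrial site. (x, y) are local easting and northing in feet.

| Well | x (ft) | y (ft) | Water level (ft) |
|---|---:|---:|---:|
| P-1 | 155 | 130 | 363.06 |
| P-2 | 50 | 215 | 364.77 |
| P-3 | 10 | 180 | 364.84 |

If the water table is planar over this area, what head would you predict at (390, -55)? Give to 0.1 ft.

359.3 ft

With h = a·x + b·y + c and P-1 as origin, the differences give:
  (-105)·a + 85·b = +1.71
  (-145)·a + 50·b = +1.78
Eliminate b (×50 and ×85, subtract): 7075·a = -65.800 → a = ∂h/∂x = -0.009300
Back-substitute: b = ∂h/∂y = +0.008629.
h(390, -55) = 363.06 + (-0.009300)·(235) + (+0.008629)·(-185) = 363.06 -2.186 -1.596 = 359.278 ft.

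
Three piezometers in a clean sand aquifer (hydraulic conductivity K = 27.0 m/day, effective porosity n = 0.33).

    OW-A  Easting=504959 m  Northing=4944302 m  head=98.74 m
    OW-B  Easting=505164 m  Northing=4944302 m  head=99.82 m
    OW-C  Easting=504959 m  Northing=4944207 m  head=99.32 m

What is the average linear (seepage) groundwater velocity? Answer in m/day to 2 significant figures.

∂h/∂x = (99.82 − 98.74) / (505164 − 504959) = +0.005268
∂h/∂y = (99.32 − 98.74) / (4944207 − 4944302) = -0.006105
|∇h| = √(0.005268² + -0.006105²) = 0.008064
Seepage velocity v = K·i/n = 27.0 × 0.008064 / 0.33 = 0.6598 m/day.

0.66 m/day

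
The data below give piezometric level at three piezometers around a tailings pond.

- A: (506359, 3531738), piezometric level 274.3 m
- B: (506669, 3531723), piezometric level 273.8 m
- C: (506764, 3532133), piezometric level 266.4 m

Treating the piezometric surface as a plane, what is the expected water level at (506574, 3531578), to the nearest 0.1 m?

276.6 m

Taking A as reference: B−A = (310, -15, -0.5); C−A = (405, 395, -7.9).
Solve a·Δx + b·Δy = Δh: det = 310·395 − 405·(-15) = 128525.
∂h/∂x = [(-0.5)·395 − (-7.9)·(-15)] / 128525 = -0.002459
∂h/∂y = [310·(-7.9) − 405·(-0.5)] / 128525 = -0.01748
h(506574, 3531578) = 274.3 + (-0.002459)·(215) + (-0.01748)·(-160) = 274.3 -0.529 +2.797 = 276.568 m.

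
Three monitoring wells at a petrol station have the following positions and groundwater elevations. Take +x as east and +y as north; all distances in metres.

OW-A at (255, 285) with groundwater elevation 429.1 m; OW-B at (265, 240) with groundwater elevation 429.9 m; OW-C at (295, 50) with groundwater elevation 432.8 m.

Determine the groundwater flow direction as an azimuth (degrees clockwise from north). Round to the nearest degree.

283°

Differences from OW-A: to OW-B (Δx, Δy, Δh) = (10, -45, +0.8); to OW-C = (40, -235, +3.7).
Determinant of the coordinate differences = 10·(-235) − 40·(-45) = -550.
∂h/∂x = [(+0.8)·(-235) − (+3.7)·(-45)] / -550 = +0.03909
∂h/∂y = [10·(+3.7) − 40·(+0.8)] / -550 = -0.009091
Flow direction (−∇h) has components (-0.03909 E, +0.009091 N).
Azimuth = atan2(E, N) = atan2(-0.03909, +0.009091) = 283.1° ≈ 283°.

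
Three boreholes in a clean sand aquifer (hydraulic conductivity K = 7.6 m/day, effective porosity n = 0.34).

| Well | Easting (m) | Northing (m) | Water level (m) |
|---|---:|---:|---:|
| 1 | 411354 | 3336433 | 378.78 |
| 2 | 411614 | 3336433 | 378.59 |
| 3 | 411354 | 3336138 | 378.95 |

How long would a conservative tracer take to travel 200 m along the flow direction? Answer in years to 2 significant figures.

26 years

∂h/∂x = (378.59 − 378.78) / (411614 − 411354) = -0.0007308
∂h/∂y = (378.95 − 378.78) / (3336138 − 3336433) = -0.0005763
|∇h| = √(-0.0007308² + -0.0005763²) = 0.0009307
Seepage velocity v = K·i/n = 7.6 × 0.0009307 / 0.34 = 0.0208 m/day.
t = 200 / 0.0208 = 9615 days = 26.3 years.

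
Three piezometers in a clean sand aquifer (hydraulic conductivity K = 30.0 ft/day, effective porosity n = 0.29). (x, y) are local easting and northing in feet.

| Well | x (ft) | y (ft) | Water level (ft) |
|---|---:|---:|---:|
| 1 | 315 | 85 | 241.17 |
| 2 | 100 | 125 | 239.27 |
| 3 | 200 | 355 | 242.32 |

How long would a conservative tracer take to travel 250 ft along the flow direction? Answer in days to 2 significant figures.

180 days

Differences from 1: to 2 (Δx, Δy, Δh) = (-215, 40, -1.90); to 3 = (-115, 270, +1.15).
Determinant of the coordinate differences = (-215)·270 − (-115)·40 = -53450.
∂h/∂x = [(-1.90)·270 − (+1.15)·40] / -53450 = +0.01046
∂h/∂y = [(-215)·(+1.15) − (-115)·(-1.90)] / -53450 = +0.008714
|∇h| = √(0.01046² + 0.008714²) = 0.01361
Seepage velocity v = K·i/n = 30.0 × 0.01361 / 0.29 = 1.408 ft/day.
t = 250 / 1.408 = 177.6 days.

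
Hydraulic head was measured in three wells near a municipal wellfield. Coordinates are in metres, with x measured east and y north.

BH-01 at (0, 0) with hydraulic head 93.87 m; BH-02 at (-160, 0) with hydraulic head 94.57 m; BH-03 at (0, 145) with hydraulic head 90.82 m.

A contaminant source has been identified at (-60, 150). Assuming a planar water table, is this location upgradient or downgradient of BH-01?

downgradient

∂h/∂x = (94.57 − 93.87) / (-160 − 0) = -0.004375
∂h/∂y = (90.82 − 93.87) / (145 − 0) = -0.02103
Head at (-60, 150) = 93.87 + (-0.004375)·(-60) + (-0.02103)·(150) = 90.98 m.
That is lower than the 93.87 m at BH-01, so the point is downgradient.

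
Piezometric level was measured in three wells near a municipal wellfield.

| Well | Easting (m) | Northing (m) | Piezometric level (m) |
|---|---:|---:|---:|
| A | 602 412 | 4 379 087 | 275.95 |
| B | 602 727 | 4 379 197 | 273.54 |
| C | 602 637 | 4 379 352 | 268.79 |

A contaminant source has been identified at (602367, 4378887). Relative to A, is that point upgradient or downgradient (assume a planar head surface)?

Differences from A: to B (Δx, Δy, Δh) = (315, 110, -2.41); to C = (225, 265, -7.16).
Determinant of the coordinate differences = 315·265 − 225·110 = 58725.
∂h/∂x = [(-2.41)·265 − (-7.16)·110] / 58725 = +0.002536
∂h/∂y = [315·(-7.16) − 225·(-2.41)] / 58725 = -0.02917
Head at (602367, 4378887) = 275.95 + (+0.002536)·(-45) + (-0.02917)·(-200) = 281.67 m.
That is higher than the 275.95 m at A, so the point is upgradient.

upgradient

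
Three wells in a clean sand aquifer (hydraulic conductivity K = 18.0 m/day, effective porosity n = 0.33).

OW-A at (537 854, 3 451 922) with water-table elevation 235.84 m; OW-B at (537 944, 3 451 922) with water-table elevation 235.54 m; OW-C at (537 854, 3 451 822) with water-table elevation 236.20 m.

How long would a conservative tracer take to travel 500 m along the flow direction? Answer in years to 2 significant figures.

∂h/∂x = (235.54 − 235.84) / (537944 − 537854) = -0.003333
∂h/∂y = (236.20 − 235.84) / (3451822 − 3451922) = -0.003600
|∇h| = √(-0.003333² + -0.003600²) = 0.004906
Seepage velocity v = K·i/n = 18.0 × 0.004906 / 0.33 = 0.2676 m/day.
t = 500 / 0.2676 = 1868 days = 5.11 years.

5.1 years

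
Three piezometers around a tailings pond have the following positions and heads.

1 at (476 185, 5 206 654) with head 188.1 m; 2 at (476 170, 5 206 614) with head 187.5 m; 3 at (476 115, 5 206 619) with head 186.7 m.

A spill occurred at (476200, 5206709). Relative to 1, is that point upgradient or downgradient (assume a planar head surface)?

upgradient

Differences from 1: to 2 (Δx, Δy, Δh) = (-15, -40, -0.6); to 3 = (-70, -35, -1.4).
Determinant of the coordinate differences = (-15)·(-35) − (-70)·(-40) = -2275.
∂h/∂x = [(-0.6)·(-35) − (-1.4)·(-40)] / -2275 = +0.01538
∂h/∂y = [(-15)·(-1.4) − (-70)·(-0.6)] / -2275 = +0.009231
Head at (476200, 5206709) = 188.1 + (+0.01538)·(15) + (+0.009231)·(55) = 188.84 m.
That is higher than the 188.1 m at 1, so the point is upgradient.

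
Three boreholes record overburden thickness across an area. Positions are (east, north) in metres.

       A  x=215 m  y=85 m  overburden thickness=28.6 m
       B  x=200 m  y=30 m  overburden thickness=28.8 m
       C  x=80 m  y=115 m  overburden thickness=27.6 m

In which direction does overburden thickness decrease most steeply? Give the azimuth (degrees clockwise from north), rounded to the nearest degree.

311°

With d = a·x + b·y + c and A as origin, the differences give:
  (-15)·a + (-55)·b = +0.2
  (-135)·a + 30·b = -1.0
Eliminate b (×30 and ×(-55), subtract): -7875·a = -49.00 → a = ∂d/∂x = +0.006222
Back-substitute: b = ∂d/∂y = -0.005333.
Steepest decrease is along −∇f: components (-0.006222 E, +0.005333 N).
Azimuth = atan2(-0.006222, +0.005333) = 310.6° ≈ 311°.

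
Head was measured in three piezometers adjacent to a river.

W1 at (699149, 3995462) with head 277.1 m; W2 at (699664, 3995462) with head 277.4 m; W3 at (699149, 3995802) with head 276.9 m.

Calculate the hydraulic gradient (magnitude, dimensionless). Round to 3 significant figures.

0.000828

∂h/∂x = (277.4 − 277.1) / (699664 − 699149) = +0.0005825
∂h/∂y = (276.9 − 277.1) / (3995802 − 3995462) = -0.0005882
|∇h| = √(0.0005825² + -0.0005882²) = 0.0008278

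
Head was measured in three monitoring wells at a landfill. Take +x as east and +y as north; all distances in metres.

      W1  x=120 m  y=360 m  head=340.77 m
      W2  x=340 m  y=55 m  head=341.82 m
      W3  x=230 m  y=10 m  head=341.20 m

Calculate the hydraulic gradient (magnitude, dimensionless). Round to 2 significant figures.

0.0055

With h = a·x + b·y + c and W1 as origin, the differences give:
  220·a + (-305)·b = +1.05
  110·a + (-350)·b = +0.43
Eliminate b (×(-350) and ×(-305), subtract): -43450·a = -236.350 → a = ∂h/∂x = +0.005440
Back-substitute: b = ∂h/∂y = +0.0004810.
|∇h| = √(0.005440² + 0.0004810²) = 0.005461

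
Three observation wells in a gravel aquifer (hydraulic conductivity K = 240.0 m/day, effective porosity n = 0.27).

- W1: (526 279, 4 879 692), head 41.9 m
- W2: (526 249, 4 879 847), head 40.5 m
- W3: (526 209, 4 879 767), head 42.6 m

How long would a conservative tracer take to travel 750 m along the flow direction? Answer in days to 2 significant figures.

With h = a·x + b·y + c and W1 as origin, the differences give:
  (-30)·a + 155·b = -1.4
  (-70)·a + 75·b = +0.7
Eliminate b (×75 and ×155, subtract): 8600·a = -213.50 → a = ∂h/∂x = -0.02483
Back-substitute: b = ∂h/∂y = -0.01384.
|∇h| = √(-0.02483² + -0.01384²) = 0.02843
Seepage velocity v = K·i/n = 240.0 × 0.02843 / 0.27 = 25.27 m/day.
t = 750 / 25.27 = 29.68 days.

30 days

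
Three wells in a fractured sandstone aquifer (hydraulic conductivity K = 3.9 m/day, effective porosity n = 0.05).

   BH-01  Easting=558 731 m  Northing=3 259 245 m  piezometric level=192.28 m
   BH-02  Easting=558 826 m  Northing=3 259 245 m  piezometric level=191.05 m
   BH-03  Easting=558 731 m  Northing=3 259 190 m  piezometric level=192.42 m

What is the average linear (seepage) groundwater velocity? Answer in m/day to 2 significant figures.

∂h/∂x = (191.05 − 192.28) / (558826 − 558731) = -0.01295
∂h/∂y = (192.42 − 192.28) / (3259190 − 3259245) = -0.002545
|∇h| = √(-0.01295² + -0.002545²) = 0.0132
Seepage velocity v = K·i/n = 3.9 × 0.0132 / 0.05 = 1.03 m/day.

1.0 m/day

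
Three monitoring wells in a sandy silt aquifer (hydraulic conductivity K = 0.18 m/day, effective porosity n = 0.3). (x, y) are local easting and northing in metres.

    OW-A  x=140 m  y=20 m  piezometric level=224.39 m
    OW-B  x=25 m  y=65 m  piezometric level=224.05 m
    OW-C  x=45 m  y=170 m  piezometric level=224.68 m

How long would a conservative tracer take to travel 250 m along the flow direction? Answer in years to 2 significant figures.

160 years

Taking OW-A as reference: OW-B−OW-A = (-115, 45, -0.34); OW-C−OW-A = (-95, 150, +0.29).
Solve a·Δx + b·Δy = Δh: det = (-115)·150 − (-95)·45 = -12975.
∂h/∂x = [(-0.34)·150 − (+0.29)·45] / -12975 = +0.004936
∂h/∂y = [(-115)·(+0.29) − (-95)·(-0.34)] / -12975 = +0.005060
|∇h| = √(0.004936² + 0.005060²) = 0.007069
Seepage velocity v = K·i/n = 0.18 × 0.007069 / 0.3 = 0.004241 m/day.
t = 250 / 0.004241 = 5.895e+04 days = 161 years.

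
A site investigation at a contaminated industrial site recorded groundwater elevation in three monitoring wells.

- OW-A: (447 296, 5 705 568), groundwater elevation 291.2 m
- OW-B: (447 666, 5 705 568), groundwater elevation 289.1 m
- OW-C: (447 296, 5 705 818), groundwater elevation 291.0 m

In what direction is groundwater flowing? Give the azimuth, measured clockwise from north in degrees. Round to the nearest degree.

082°

∂h/∂x = (289.1 − 291.2) / (447666 − 447296) = -0.005676
∂h/∂y = (291.0 − 291.2) / (5705818 − 5705568) = -0.0008000
Flow direction (−∇h) has components (+0.005676 E, +0.0008000 N).
Azimuth = atan2(E, N) = atan2(+0.005676, +0.0008000) = 82.0° ≈ 082°.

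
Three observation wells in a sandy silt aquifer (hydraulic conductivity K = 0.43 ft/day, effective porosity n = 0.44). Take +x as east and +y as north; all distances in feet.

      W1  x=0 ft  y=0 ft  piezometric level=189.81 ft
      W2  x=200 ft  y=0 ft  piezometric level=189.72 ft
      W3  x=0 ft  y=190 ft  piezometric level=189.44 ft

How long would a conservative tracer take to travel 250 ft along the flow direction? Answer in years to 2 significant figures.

∂h/∂x = (189.72 − 189.81) / (200 − 0) = -0.0004500
∂h/∂y = (189.44 − 189.81) / (190 − 0) = -0.001947
|∇h| = √(-0.0004500² + -0.001947²) = 0.001998
Seepage velocity v = K·i/n = 0.43 × 0.001998 / 0.44 = 0.001953 ft/day.
t = 250 / 0.001953 = 1.28e+05 days = 350 years.

350 years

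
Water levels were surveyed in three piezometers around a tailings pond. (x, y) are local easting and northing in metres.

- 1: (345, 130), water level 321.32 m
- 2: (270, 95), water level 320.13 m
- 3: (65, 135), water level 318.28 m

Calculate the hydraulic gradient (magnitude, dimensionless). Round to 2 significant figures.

0.015

Differences from 1: to 2 (Δx, Δy, Δh) = (-75, -35, -1.19); to 3 = (-280, 5, -3.04).
Determinant of the coordinate differences = (-75)·5 − (-280)·(-35) = -10175.
∂h/∂x = [(-1.19)·5 − (-3.04)·(-35)] / -10175 = +0.01104
∂h/∂y = [(-75)·(-3.04) − (-280)·(-1.19)] / -10175 = +0.01034
|∇h| = √(0.01104² + 0.01034²) = 0.01513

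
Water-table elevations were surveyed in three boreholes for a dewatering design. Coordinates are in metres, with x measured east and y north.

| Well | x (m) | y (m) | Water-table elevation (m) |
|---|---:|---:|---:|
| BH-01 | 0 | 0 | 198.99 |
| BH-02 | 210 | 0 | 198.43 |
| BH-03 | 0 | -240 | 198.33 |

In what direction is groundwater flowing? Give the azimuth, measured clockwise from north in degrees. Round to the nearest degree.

136°

∂h/∂x = (198.43 − 198.99) / (210 − 0) = -0.002667
∂h/∂y = (198.33 − 198.99) / (-240 − 0) = +0.002750
Flow direction (−∇h) has components (+0.002667 E, -0.002750 N).
Azimuth = atan2(E, N) = atan2(+0.002667, -0.002750) = 135.9° ≈ 136°.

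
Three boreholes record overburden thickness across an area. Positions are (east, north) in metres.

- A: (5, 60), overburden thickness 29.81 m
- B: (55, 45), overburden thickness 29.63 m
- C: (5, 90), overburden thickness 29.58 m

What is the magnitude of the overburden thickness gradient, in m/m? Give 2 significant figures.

Three-point gradient (reference A): Δ to B = (50, -15, -0.18), Δ to C = (0, 30, -0.23).
∂d/∂x = -0.005900, ∂d/∂y = -0.007667 (det = 1500).
|∇f| = √(-0.005900² + -0.007667²) = 0.009674 m/m

0.0097 m/m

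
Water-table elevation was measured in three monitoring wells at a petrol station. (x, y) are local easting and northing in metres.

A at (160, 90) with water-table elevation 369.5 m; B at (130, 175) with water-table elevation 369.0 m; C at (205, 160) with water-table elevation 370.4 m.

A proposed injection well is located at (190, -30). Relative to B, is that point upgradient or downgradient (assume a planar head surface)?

upgradient

Differences from A: to B (Δx, Δy, Δh) = (-30, 85, -0.5); to C = (45, 70, +0.9).
Determinant of the coordinate differences = (-30)·70 − 45·85 = -5925.
∂h/∂x = [(-0.5)·70 − (+0.9)·85] / -5925 = +0.01882
∂h/∂y = [(-30)·(+0.9) − 45·(-0.5)] / -5925 = +0.0007595
Head at (190, -30) = 369.5 + (+0.01882)·(30) + (+0.0007595)·(-120) = 369.97 m.
That is higher than the 369.0 m at B, so the point is upgradient.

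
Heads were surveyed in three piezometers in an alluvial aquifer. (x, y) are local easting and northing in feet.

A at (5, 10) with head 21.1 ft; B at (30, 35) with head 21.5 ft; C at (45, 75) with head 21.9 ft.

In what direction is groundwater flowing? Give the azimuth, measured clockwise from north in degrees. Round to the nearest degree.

Taking A as reference: B−A = (25, 25, +0.4); C−A = (40, 65, +0.8).
Determinant of the coordinate differences = 25·65 − 40·25 = 625.
∂h/∂x = [(+0.4)·65 − (+0.8)·25] / 625 = +0.009600
∂h/∂y = [25·(+0.8) − 40·(+0.4)] / 625 = +0.006400
Flow direction (−∇h) has components (-0.009600 E, -0.006400 N).
Azimuth = atan2(E, N) = atan2(-0.009600, -0.006400) = 236.3° ≈ 236°.

236°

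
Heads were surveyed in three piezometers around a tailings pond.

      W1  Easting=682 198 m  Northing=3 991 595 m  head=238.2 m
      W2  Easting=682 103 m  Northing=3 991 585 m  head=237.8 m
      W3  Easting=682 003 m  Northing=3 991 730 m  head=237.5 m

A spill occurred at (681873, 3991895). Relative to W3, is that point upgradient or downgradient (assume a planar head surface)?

With h = a·x + b·y + c and W1 as origin, the differences give:
  (-95)·a + (-10)·b = -0.4
  (-195)·a + 135·b = -0.7
Eliminate b (×135 and ×(-10), subtract): -14775·a = -61.00 → a = ∂h/∂x = +0.004129
Back-substitute: b = ∂h/∂y = +0.0007783.
Head at (681873, 3991895) = 238.2 + (+0.004129)·(-325) + (+0.0007783)·(300) = 237.09 m.
That is lower than the 237.5 m at W3, so the point is downgradient.

downgradient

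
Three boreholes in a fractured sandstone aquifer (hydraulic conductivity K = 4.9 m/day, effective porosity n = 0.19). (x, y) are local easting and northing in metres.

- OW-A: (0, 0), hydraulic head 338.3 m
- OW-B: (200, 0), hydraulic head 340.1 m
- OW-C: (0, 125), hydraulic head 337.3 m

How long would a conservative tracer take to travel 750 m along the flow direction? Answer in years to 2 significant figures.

∂h/∂x = (340.1 − 338.3) / (200 − 0) = +0.009000
∂h/∂y = (337.3 − 338.3) / (125 − 0) = -0.008000
|∇h| = √(0.009000² + -0.008000²) = 0.01204
Seepage velocity v = K·i/n = 4.9 × 0.01204 / 0.19 = 0.3105 m/day.
t = 750 / 0.3105 = 2415 days = 6.61 years.

6.6 years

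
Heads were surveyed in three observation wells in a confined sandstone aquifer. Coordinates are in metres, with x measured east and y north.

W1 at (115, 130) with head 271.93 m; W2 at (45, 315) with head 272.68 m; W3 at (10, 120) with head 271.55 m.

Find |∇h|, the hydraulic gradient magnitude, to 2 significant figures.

0.0061

With h = a·x + b·y + c and W1 as origin, the differences give:
  (-70)·a + 185·b = +0.75
  (-105)·a + (-10)·b = -0.38
Eliminate b (×(-10) and ×185, subtract): 20125·a = 62.800 → a = ∂h/∂x = +0.003120
Back-substitute: b = ∂h/∂y = +0.005235.
|∇h| = √(0.003120² + 0.005235²) = 0.006094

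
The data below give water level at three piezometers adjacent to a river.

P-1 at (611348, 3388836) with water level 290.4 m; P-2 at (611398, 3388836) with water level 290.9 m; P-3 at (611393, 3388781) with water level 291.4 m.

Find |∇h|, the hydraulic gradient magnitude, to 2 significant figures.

0.014

Taking P-1 as reference: P-2−P-1 = (50, 0, +0.5); P-3−P-1 = (45, -55, +1.0).
Determinant of the coordinate differences = 50·(-55) − 45·0 = -2750.
∂h/∂x = [(+0.5)·(-55) − (+1.0)·0] / -2750 = +0.01000
∂h/∂y = [50·(+1.0) − 45·(+0.5)] / -2750 = -0.01000
|∇h| = √(0.01000² + -0.01000²) = 0.01414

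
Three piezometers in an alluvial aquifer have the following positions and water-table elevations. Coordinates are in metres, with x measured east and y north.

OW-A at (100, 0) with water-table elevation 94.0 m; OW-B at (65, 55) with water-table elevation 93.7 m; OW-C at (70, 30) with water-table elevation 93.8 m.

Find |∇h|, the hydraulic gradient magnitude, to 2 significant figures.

Differences from OW-A: to OW-B (Δx, Δy, Δh) = (-35, 55, -0.3); to OW-C = (-30, 30, -0.2).
Solve a·Δx + b·Δy = Δh: det = (-35)·30 − (-30)·55 = 600.
∂h/∂x = [(-0.3)·30 − (-0.2)·55] / 600 = +0.003333
∂h/∂y = [(-35)·(-0.2) − (-30)·(-0.3)] / 600 = -0.003333
|∇h| = √(0.003333² + -0.003333²) = 0.004714

0.0047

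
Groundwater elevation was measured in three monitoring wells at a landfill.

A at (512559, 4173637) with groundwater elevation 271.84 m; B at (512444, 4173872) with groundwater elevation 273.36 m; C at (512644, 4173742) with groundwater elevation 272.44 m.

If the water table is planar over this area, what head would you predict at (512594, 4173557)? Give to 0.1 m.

271.3 m

With h = a·x + b·y + c and A as origin, the differences give:
  (-115)·a + 235·b = +1.52
  85·a + 105·b = +0.60
Eliminate b (×105 and ×235, subtract): -32050·a = 18.600 → a = ∂h/∂x = -0.0005803
Back-substitute: b = ∂h/∂y = +0.006184.
h(512594, 4173557) = 271.84 + (-0.0005803)·(35) + (+0.006184)·(-80) = 271.84 -0.020 -0.495 = 271.325 m.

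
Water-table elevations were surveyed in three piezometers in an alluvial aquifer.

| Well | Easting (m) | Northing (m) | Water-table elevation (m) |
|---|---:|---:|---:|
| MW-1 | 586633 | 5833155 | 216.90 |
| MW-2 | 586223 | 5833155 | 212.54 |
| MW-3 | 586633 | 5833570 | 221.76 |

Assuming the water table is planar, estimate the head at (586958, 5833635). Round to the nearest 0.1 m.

226.0 m

∂h/∂x = (212.54 − 216.90) / (586223 − 586633) = +0.01063
∂h/∂y = (221.76 − 216.90) / (5833570 − 5833155) = +0.01171
h(586958, 5833635) = 216.90 + (+0.01063)·(325) + (+0.01171)·(480) = 216.90 +3.456 +5.621 = 225.977 m.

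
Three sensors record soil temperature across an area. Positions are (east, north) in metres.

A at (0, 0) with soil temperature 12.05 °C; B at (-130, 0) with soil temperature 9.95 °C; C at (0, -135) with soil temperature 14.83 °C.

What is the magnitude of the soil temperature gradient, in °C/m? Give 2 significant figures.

0.026 °C/m

∂T/∂x = (9.95 − 12.05) / (-130 − 0) = +0.01615
∂T/∂y = (14.83 − 12.05) / (-135 − 0) = -0.02059
|∇f| = √(0.01615² + -0.02059²) = 0.02617 °C/m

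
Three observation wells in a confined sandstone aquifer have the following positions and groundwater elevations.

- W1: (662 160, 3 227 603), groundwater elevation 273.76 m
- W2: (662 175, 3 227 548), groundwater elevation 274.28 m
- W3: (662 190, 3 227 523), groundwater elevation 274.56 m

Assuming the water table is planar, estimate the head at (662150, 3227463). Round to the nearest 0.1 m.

274.8 m

Differences from W1: to W2 (Δx, Δy, Δh) = (15, -55, +0.52); to W3 = (30, -80, +0.80).
Determinant of the coordinate differences = 15·(-80) − 30·(-55) = 450.
∂h/∂x = [(+0.52)·(-80) − (+0.80)·(-55)] / 450 = +0.005333
∂h/∂y = [15·(+0.80) − 30·(+0.52)] / 450 = -0.008000
h(662150, 3227463) = 273.76 + (+0.005333)·(-10) + (-0.008000)·(-140) = 273.76 -0.053 +1.120 = 274.827 m.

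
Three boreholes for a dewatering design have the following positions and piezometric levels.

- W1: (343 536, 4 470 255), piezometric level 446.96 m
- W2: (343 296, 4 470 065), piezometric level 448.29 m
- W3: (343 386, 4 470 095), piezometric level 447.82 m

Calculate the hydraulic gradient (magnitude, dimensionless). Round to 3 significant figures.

0.00504

Taking W1 as reference: W2−W1 = (-240, -190, +1.33); W3−W1 = (-150, -160, +0.86).
Determinant of the coordinate differences = (-240)·(-160) − (-150)·(-190) = 9900.
∂h/∂x = [(+1.33)·(-160) − (+0.86)·(-190)] / 9900 = -0.004990
∂h/∂y = [(-240)·(+0.86) − (-150)·(+1.33)] / 9900 = -0.0006970
|∇h| = √(-0.004990² + -0.0006970²) = 0.005038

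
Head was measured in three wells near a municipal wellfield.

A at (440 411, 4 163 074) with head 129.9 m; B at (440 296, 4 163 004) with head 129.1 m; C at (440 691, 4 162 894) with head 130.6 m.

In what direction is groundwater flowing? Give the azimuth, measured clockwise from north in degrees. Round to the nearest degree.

233°

With h = a·x + b·y + c and A as origin, the differences give:
  (-115)·a + (-70)·b = -0.8
  280·a + (-180)·b = +0.7
Eliminate b (×(-180) and ×(-70), subtract): 40300·a = 193.00 → a = ∂h/∂x = +0.004789
Back-substitute: b = ∂h/∂y = +0.003561.
Flow direction (−∇h) has components (-0.004789 E, -0.003561 N).
Azimuth = atan2(E, N) = atan2(-0.004789, -0.003561) = 233.4° ≈ 233°.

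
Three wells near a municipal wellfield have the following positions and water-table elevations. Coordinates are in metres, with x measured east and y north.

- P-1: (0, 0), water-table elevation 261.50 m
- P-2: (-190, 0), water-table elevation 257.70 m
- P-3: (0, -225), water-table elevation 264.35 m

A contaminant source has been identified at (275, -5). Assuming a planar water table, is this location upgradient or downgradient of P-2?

∂h/∂x = (257.70 − 261.50) / (-190 − 0) = +0.02000
∂h/∂y = (264.35 − 261.50) / (-225 − 0) = -0.01267
Head at (275, -5) = 261.50 + (+0.02000)·(275) + (-0.01267)·(-5) = 267.06 m.
That is higher than the 257.70 m at P-2, so the point is upgradient.

upgradient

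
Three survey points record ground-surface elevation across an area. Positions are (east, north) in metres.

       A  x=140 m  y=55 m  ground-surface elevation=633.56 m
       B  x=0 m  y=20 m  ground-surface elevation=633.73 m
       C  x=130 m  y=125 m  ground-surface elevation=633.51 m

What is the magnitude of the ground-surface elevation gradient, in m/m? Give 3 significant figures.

With z = a·x + b·y + c and A as origin, the differences give:
  (-140)·a + (-35)·b = +0.17
  (-10)·a + 70·b = -0.05
Eliminate b (×70 and ×(-35), subtract): -10150·a = 10.150 → a = ∂z/∂x = -0.001000
Back-substitute: b = ∂z/∂y = -0.0008571.
|∇f| = √(-0.001000² + -0.0008571²) = 0.001317 m/m

0.00132 m/m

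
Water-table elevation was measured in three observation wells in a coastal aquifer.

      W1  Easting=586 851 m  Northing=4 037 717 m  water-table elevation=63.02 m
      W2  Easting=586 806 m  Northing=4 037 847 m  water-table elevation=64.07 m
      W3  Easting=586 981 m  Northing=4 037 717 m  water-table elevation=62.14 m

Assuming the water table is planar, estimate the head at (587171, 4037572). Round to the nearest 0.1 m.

Differences from W1: to W2 (Δx, Δy, Δh) = (-45, 130, +1.05); to W3 = (130, 0, -0.88).
Determinant of the coordinate differences = (-45)·0 − 130·130 = -16900.
∂h/∂x = [(+1.05)·0 − (-0.88)·130] / -16900 = -0.006769
∂h/∂y = [(-45)·(-0.88) − 130·(+1.05)] / -16900 = +0.005734
h(587171, 4037572) = 63.02 + (-0.006769)·(320) + (+0.005734)·(-145) = 63.02 -2.166 -0.831 = 60.022 m.

60.0 m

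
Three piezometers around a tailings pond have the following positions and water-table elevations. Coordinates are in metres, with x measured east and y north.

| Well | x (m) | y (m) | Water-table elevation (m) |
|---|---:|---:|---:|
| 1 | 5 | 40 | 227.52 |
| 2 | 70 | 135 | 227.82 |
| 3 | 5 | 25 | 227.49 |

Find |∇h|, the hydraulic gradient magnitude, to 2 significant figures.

0.0026

Three-point gradient (reference 1): Δ to 2 = (65, 95, +0.30), Δ to 3 = (0, -15, -0.03).
∂h/∂x = +0.001692, ∂h/∂y = +0.002000 (det = -975).
|∇h| = √(0.001692² + 0.002000²) = 0.00262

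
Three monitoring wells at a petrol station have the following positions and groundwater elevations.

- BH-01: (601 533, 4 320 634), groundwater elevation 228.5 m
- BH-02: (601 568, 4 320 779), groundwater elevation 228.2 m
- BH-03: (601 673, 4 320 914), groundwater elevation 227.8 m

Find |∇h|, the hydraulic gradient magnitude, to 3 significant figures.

With h = a·x + b·y + c and BH-01 as origin, the differences give:
  35·a + 145·b = -0.3
  140·a + 280·b = -0.7
Eliminate b (×280 and ×145, subtract): -10500·a = 17.50 → a = ∂h/∂x = -0.001667
Back-substitute: b = ∂h/∂y = -0.001667.
|∇h| = √(-0.001667² + -0.001667²) = 0.002357

0.00236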